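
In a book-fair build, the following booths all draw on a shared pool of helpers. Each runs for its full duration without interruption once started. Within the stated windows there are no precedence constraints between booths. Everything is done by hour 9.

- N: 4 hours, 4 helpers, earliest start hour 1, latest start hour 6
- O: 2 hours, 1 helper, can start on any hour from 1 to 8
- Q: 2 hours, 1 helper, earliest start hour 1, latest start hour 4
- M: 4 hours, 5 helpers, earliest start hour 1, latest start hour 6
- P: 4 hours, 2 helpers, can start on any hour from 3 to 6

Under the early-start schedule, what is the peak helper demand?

11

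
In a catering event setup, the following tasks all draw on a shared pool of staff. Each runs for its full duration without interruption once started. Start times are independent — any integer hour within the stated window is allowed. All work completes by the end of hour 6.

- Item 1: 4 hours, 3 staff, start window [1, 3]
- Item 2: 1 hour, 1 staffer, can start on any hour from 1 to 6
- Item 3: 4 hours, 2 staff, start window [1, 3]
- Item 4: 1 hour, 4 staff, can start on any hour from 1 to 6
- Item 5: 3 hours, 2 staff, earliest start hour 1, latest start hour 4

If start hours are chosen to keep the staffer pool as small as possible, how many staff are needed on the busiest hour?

7

Early-start (Item 1@1, Item 2@1, Item 3@1, Item 4@1, Item 5@1) gives peak 12: h1:12  h2:7  h3:7  h4:5  h5:0  h6:0.
Shift Item 4→5, Item 5→2.
Schedule Item 1@1, Item 2@1, Item 3@1, Item 4@5, Item 5@2: h1:6  h2:7  h3:7  h4:7  h5:4  h6:0 — peak 7.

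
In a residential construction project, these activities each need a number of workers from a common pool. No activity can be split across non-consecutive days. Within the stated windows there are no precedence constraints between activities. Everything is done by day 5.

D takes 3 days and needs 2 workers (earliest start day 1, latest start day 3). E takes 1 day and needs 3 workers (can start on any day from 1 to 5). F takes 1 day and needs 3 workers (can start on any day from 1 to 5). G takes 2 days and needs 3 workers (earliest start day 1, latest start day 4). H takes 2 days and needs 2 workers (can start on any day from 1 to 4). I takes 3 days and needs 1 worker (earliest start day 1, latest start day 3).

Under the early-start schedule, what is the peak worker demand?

14

Early-start schedule: D@1, E@1, F@1, G@1, H@1, I@1.
Load per day: day 1: 14, day 2: 8, day 3: 3, day 4: 0, day 5: 0.
Peak is 14.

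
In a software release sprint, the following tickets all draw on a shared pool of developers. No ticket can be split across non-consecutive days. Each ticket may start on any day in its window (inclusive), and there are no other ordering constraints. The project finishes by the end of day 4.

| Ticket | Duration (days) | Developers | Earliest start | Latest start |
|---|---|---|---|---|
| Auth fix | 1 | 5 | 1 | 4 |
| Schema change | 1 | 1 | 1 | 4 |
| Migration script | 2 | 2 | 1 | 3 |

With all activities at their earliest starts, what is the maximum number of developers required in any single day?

Early-start schedule: Auth fix@1, Schema change@1, Migration script@1.
Load per day: day 1: 8, day 2: 2, day 3: 0, day 4: 0.
Peak is 8.

8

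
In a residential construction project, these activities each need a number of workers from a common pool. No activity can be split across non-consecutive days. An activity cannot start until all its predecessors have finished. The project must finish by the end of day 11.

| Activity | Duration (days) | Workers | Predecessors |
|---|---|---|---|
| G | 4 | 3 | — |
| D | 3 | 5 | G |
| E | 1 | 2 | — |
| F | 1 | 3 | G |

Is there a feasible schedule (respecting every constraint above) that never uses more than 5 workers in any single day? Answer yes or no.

yes

Schedule G@1, D@5, E@1, F@8: d1:5  d2:3  d3:3  d4:3  d5:5  d6:5  d7:5  d8:3  d9:0  d10:0  d11:0 — peak 5 ≤ 5.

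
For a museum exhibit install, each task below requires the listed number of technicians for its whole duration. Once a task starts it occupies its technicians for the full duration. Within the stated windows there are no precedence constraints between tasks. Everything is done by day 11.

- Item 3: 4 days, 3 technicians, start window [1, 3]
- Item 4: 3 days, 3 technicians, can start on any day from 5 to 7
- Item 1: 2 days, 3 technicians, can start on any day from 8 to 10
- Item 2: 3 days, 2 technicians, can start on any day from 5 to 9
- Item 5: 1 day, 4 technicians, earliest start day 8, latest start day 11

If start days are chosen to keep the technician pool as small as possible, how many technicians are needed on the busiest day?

5

Early-start (Item 3@1, Item 4@5, Item 1@8, Item 2@5, Item 5@8) gives peak 7: d1:3  d2:3  d3:3  d4:3  d5:5  d6:5  d7:5  d8:7  d9:3  d10:0  d11:0.
Shift Item 5→10.
Schedule Item 3@1, Item 4@5, Item 1@8, Item 2@5, Item 5@10: d1:3  d2:3  d3:3  d4:3  d5:5  d6:5  d7:5  d8:3  d9:3  d10:4  d11:0 — peak 5.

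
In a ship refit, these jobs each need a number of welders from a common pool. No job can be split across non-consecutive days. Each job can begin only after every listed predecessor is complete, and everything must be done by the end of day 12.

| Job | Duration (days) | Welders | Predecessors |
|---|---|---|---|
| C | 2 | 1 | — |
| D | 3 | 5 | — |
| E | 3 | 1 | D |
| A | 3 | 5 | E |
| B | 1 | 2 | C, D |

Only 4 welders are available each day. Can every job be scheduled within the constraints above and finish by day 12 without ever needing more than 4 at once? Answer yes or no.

The minimum achievable peak is 5; 4 < 5, so no feasible schedule stays within the cap.

no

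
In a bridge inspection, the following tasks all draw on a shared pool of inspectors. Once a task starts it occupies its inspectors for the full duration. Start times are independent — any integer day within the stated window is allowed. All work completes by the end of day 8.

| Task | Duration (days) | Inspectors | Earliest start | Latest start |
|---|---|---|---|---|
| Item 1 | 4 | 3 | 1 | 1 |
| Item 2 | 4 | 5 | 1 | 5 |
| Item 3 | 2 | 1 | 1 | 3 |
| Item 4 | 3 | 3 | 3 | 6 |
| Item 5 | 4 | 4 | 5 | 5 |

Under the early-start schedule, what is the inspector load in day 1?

At early start, day 1 has: Item 1, Item 2, Item 3.
Demand: 3 + 5 + 1 = 9.

9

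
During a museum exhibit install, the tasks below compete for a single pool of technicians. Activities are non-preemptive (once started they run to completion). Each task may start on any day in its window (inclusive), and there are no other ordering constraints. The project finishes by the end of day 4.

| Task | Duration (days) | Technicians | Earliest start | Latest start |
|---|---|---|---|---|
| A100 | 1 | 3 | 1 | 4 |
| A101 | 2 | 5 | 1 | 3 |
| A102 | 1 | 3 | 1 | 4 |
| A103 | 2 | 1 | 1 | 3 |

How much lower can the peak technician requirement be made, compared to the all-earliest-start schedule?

7

Early-start peak: d1:12  d2:6  d3:0  d4:0 ⇒ 12.
Leveled (A100@1, A101@3, A102@2, A103@1): d1:4  d2:4  d3:5  d4:5 ⇒ 5.
Reduction 12 − 5 = 7.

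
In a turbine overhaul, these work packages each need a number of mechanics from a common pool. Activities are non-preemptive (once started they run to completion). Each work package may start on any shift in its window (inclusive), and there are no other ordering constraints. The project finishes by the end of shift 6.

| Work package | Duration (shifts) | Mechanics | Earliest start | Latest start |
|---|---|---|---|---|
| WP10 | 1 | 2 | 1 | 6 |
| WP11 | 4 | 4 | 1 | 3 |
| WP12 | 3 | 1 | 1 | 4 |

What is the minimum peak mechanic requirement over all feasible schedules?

5

Early-start (WP10@1, WP11@1, WP12@1) gives peak 7: s1:7  s2:5  s3:5  s4:4  s5:0  s6:0.
Shift WP11→2.
Schedule WP10@1, WP11@2, WP12@1: s1:3  s2:5  s3:5  s4:4  s5:4  s6:0 — peak 5.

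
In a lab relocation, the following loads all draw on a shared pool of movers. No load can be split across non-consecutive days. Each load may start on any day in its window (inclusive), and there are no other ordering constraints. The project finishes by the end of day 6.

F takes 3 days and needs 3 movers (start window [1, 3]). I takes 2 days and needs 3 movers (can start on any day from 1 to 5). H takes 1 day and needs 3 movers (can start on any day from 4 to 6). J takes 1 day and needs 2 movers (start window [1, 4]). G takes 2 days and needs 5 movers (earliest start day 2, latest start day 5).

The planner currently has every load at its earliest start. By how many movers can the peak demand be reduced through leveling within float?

5

Early-start peak: d1:8  d2:11  d3:8  d4:3  d5:0  d6:0 ⇒ 11.
Leveled (F@1, I@1, H@4, J@3, G@5): d1:6  d2:6  d3:5  d4:3  d5:5  d6:5 ⇒ 6.
Reduction 11 − 6 = 5.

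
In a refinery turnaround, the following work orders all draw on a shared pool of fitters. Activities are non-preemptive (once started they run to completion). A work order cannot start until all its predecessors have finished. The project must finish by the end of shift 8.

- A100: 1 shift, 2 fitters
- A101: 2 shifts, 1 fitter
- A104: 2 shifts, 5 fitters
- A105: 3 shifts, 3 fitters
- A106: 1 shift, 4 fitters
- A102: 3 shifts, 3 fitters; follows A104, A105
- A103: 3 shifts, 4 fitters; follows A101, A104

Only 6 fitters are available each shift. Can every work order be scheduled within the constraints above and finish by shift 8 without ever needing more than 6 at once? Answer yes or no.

no

The minimum achievable peak is 7; 6 < 7, so no feasible schedule stays within the cap.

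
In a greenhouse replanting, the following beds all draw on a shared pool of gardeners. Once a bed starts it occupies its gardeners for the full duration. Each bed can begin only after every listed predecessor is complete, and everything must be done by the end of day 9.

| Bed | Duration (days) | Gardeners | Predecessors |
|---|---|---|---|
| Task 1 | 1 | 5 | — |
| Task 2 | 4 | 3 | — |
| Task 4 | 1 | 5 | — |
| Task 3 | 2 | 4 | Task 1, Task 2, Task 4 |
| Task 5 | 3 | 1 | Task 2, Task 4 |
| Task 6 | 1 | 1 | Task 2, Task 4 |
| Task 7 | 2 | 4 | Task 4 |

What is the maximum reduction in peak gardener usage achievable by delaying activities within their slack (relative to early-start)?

6

Early-start peak: d1:13  d2:7  d3:7  d4:3  d5:6  d6:5  d7:1  d8:0  d9:0 ⇒ 13.
Leveled (Task 1@1, Task 2@3, Task 4@2, Task 3@7, Task 5@7, Task 6@7, Task 7@3): d1:5  d2:5  d3:7  d4:7  d5:3  d6:3  d7:6  d8:5  d9:1 ⇒ 7.
Reduction 13 − 7 = 6.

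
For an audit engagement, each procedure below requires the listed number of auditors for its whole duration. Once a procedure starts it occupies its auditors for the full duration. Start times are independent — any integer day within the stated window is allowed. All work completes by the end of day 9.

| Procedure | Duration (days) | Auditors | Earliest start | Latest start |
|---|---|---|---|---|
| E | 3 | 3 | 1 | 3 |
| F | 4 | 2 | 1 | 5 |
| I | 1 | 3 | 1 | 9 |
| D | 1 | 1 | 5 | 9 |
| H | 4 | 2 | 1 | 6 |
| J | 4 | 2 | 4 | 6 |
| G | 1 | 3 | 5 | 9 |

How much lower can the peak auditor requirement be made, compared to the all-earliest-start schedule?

Early-start peak: d1:10  d2:7  d3:7  d4:6  d5:6  d6:2  d7:2  d8:0  d9:0 ⇒ 10.
Leveled (E@1, F@1, I@4, D@5, H@5, J@5, G@9): d1:5  d2:5  d3:5  d4:5  d5:5  d6:4  d7:4  d8:4  d9:3 ⇒ 5.
Reduction 10 − 5 = 5.

5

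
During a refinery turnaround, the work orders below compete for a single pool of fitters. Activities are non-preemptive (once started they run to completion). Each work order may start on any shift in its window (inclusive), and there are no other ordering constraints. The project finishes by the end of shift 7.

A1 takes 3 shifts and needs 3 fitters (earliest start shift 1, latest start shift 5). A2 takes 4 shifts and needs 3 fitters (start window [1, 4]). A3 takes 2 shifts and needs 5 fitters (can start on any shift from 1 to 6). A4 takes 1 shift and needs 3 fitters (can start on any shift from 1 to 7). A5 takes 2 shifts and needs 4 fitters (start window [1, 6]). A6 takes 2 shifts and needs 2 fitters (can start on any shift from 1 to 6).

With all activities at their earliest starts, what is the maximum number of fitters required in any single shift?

20

Early-start schedule: A1@1, A2@1, A3@1, A4@1, A5@1, A6@1.
Load per shift: shift 1: 20, shift 2: 17, shift 3: 6, shift 4: 3, shift 5: 0, shift 6: 0, shift 7: 0.
Peak is 20.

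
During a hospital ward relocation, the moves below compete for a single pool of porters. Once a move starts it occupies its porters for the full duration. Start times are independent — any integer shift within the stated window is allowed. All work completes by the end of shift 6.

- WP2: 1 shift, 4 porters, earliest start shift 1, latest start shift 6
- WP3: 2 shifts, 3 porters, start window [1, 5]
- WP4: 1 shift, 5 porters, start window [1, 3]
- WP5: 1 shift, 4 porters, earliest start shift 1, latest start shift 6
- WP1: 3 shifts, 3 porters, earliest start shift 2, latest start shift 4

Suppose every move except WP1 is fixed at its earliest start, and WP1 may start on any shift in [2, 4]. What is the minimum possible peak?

WP1@2: s1:16  s2:6  s3:3  s4:3  s5:0  s6:0 → peak 16
WP1@3: s1:16  s2:3  s3:3  s4:3  s5:3  s6:0 → peak 16
WP1@4: s1:16  s2:3  s3:0  s4:3  s5:3  s6:3 → peak 16
Best is WP1@2, peak 16.

16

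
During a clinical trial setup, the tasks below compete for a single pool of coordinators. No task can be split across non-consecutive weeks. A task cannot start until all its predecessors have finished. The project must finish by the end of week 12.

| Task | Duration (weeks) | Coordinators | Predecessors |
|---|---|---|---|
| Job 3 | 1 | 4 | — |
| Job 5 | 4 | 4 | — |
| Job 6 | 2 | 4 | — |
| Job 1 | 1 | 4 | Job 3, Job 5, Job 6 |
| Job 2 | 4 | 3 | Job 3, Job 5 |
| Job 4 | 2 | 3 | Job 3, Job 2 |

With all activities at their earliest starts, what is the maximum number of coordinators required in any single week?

12

Early-start schedule: Job 3@1, Job 5@1, Job 6@1, Job 1@5, Job 2@5, Job 4@9.
Load per week: week 1: 12, week 2: 8, week 3: 4, week 4: 4, week 5: 7, week 6: 3, week 7: 3, week 8: 3, week 9: 3, week 10: 3, week 11: 0, week 12: 0.
Peak is 12.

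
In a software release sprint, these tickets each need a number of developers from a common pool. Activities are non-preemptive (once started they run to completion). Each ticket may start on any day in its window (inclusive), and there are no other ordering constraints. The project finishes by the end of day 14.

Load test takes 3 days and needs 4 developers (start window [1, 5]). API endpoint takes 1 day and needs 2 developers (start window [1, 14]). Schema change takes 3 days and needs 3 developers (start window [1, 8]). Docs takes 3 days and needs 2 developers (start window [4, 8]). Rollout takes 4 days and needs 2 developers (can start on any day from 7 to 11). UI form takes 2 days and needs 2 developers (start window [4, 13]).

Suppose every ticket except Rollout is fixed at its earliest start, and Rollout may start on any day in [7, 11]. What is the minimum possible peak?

Rollout@7: d1:9  d2:7  d3:7  d4:4  d5:4  d6:2  d7:2  d8:2  d9:2  d10:2  d11:0  d12:0  d13:0  d14:0 → peak 9
Rollout@8: d1:9  d2:7  d3:7  d4:4  d5:4  d6:2  d7:0  d8:2  d9:2  d10:2  d11:2  d12:0  d13:0  d14:0 → peak 9
Rollout@9: d1:9  d2:7  d3:7  d4:4  d5:4  d6:2  d7:0  d8:0  d9:2  d10:2  d11:2  d12:2  d13:0  d14:0 → peak 9
Rollout@10: d1:9  d2:7  d3:7  d4:4  d5:4  d6:2  d7:0  d8:0  d9:0  d10:2  d11:2  d12:2  d13:2  d14:0 → peak 9
Rollout@11: d1:9  d2:7  d3:7  d4:4  d5:4  d6:2  d7:0  d8:0  d9:0  d10:0  d11:2  d12:2  d13:2  d14:2 → peak 9
Best is Rollout@7, peak 9.

9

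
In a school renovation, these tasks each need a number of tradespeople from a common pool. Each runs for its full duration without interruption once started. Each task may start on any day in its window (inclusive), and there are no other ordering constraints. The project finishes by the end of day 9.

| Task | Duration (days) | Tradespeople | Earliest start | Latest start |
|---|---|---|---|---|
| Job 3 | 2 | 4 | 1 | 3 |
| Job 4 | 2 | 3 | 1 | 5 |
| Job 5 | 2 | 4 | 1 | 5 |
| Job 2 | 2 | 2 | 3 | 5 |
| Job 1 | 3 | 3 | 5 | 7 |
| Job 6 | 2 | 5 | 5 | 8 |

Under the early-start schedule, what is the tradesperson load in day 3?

2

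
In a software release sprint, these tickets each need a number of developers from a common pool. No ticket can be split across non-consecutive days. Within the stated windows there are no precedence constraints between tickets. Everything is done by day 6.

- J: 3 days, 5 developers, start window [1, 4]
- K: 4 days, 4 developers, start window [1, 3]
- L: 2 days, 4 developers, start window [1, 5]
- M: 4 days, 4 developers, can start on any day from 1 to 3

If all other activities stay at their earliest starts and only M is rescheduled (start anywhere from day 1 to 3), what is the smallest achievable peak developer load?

13

M@1: d1:17  d2:17  d3:13  d4:8  d5:0  d6:0 → peak 17
M@2: d1:13  d2:17  d3:13  d4:8  d5:4  d6:0 → peak 17
M@3: d1:13  d2:13  d3:13  d4:8  d5:4  d6:4 → peak 13
Best is M@3, peak 13.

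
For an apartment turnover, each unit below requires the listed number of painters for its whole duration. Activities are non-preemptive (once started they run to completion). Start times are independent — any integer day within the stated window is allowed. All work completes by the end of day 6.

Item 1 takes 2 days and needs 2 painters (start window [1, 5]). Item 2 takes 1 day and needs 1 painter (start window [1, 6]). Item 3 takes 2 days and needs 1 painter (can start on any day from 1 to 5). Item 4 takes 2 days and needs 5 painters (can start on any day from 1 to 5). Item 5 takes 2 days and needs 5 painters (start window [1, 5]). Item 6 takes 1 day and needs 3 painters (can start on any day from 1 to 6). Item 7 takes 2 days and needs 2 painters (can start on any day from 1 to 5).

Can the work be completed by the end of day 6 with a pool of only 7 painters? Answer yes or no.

Schedule Item 1@1, Item 2@1, Item 3@1, Item 4@3, Item 5@5, Item 6@1, Item 7@2: d1:7  d2:5  d3:7  d4:5  d5:5  d6:5 — peak 7 ≤ 7.

yes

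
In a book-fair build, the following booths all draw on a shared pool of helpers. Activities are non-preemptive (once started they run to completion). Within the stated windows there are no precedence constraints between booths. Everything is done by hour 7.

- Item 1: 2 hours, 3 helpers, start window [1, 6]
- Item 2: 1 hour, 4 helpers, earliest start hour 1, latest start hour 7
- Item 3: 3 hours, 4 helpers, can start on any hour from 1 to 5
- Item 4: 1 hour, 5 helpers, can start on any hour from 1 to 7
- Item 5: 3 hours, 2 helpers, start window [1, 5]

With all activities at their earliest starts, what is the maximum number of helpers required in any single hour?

18

Early-start schedule: Item 1@1, Item 2@1, Item 3@1, Item 4@1, Item 5@1.
Load per hour: hour 1: 18, hour 2: 9, hour 3: 6, hour 4: 0, hour 5: 0, hour 6: 0, hour 7: 0.
Peak is 18.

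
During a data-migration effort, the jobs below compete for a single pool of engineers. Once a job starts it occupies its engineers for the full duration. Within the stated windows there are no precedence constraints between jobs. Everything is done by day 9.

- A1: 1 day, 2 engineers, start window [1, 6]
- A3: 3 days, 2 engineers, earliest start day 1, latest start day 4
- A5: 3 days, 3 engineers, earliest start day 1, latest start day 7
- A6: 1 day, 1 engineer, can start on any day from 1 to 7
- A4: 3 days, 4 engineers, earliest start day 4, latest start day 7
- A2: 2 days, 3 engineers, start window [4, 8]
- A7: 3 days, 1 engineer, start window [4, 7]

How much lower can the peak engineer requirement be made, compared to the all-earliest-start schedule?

3

Early-start peak: d1:8  d2:5  d3:5  d4:8  d5:8  d6:5  d7:0  d8:0  d9:0 ⇒ 8.
Leveled (A1@1, A3@1, A5@2, A6@1, A4@5, A2@8, A7@4): d1:5  d2:5  d3:5  d4:4  d5:5  d6:5  d7:4  d8:3  d9:3 ⇒ 5.
Reduction 8 − 5 = 3.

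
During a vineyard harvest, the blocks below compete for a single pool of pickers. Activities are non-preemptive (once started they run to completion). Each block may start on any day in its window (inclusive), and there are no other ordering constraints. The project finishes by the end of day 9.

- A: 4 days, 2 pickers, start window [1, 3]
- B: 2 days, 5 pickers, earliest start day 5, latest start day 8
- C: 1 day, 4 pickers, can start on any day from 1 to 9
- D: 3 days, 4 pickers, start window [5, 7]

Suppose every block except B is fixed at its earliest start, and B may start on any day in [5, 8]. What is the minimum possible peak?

6

B@5: d1:6  d2:2  d3:2  d4:2  d5:9  d6:9  d7:4  d8:0  d9:0 → peak 9
B@6: d1:6  d2:2  d3:2  d4:2  d5:4  d6:9  d7:9  d8:0  d9:0 → peak 9
B@7: d1:6  d2:2  d3:2  d4:2  d5:4  d6:4  d7:9  d8:5  d9:0 → peak 9
B@8: d1:6  d2:2  d3:2  d4:2  d5:4  d6:4  d7:4  d8:5  d9:5 → peak 6
Best is B@8, peak 6.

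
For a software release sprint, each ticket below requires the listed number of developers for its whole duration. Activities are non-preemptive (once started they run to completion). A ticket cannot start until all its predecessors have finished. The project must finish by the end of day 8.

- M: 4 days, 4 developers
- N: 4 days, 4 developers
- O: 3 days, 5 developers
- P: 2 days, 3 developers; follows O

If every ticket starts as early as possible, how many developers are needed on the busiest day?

Early-start schedule: M@1, N@1, O@1, P@4.
Load per day: day 1: 13, day 2: 13, day 3: 13, day 4: 11, day 5: 3, day 6: 0, day 7: 0, day 8: 0.
Peak is 13.

13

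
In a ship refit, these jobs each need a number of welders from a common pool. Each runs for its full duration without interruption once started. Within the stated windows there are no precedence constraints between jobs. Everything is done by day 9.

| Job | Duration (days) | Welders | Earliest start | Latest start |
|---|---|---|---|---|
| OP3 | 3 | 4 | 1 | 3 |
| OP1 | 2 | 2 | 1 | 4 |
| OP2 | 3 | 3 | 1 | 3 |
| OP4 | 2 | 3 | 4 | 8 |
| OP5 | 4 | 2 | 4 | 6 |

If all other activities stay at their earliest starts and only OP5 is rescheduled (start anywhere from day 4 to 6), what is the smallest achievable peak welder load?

9

OP5@4: d1:9  d2:9  d3:7  d4:5  d5:5  d6:2  d7:2  d8:0  d9:0 → peak 9
OP5@5: d1:9  d2:9  d3:7  d4:3  d5:5  d6:2  d7:2  d8:2  d9:0 → peak 9
OP5@6: d1:9  d2:9  d3:7  d4:3  d5:3  d6:2  d7:2  d8:2  d9:2 → peak 9
Best is OP5@4, peak 9.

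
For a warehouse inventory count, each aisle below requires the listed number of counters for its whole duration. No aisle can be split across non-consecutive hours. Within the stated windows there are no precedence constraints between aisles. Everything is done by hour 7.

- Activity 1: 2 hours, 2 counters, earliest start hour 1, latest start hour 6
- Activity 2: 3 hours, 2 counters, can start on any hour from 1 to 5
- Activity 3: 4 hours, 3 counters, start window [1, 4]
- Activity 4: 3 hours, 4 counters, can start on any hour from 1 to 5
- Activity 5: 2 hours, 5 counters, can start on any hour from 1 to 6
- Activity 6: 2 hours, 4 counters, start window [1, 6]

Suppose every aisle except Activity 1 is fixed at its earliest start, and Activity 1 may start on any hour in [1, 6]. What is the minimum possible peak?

Activity 1@1: h1:20  h2:20  h3:9  h4:3  h5:0  h6:0  h7:0 → peak 20
Activity 1@2: h1:18  h2:20  h3:11  h4:3  h5:0  h6:0  h7:0 → peak 20
Activity 1@3: h1:18  h2:18  h3:11  h4:5  h5:0  h6:0  h7:0 → peak 18
Activity 1@4: h1:18  h2:18  h3:9  h4:5  h5:2  h6:0  h7:0 → peak 18
Activity 1@5: h1:18  h2:18  h3:9  h4:3  h5:2  h6:2  h7:0 → peak 18
Activity 1@6: h1:18  h2:18  h3:9  h4:3  h5:0  h6:2  h7:2 → peak 18
Best is Activity 1@3, peak 18.

18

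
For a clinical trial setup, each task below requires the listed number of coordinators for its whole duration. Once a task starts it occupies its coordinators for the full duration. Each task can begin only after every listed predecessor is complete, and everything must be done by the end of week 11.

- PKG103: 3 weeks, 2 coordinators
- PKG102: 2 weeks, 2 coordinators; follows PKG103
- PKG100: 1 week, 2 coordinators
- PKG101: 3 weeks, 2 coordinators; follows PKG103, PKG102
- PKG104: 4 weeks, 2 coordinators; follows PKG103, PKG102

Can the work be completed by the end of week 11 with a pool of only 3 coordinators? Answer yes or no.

The minimum achievable peak is 4; 3 < 4, so no feasible schedule stays within the cap.

no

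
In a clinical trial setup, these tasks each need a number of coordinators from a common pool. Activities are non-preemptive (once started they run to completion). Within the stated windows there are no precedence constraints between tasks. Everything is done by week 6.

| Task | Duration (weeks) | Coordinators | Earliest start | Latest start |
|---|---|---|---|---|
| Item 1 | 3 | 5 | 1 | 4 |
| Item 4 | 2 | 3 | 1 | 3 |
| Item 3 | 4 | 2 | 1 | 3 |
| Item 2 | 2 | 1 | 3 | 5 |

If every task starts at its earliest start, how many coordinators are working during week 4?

At early start, week 4 has: Item 3, Item 2.
Demand: 2 + 1 = 3.

3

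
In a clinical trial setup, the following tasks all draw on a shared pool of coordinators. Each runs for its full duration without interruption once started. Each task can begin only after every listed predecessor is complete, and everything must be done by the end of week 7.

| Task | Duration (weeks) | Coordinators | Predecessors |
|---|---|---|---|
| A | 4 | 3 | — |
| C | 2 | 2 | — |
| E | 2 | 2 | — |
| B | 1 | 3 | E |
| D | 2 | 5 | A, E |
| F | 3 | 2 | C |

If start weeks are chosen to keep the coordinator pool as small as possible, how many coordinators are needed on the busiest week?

7

Early-start (A@1, C@1, E@1, B@3, D@5, F@3) gives peak 8: w1:7  w2:7  w3:8  w4:5  w5:7  w6:5  w7:0.
Shift F→4.
Schedule A@1, C@1, E@1, B@3, D@5, F@4: w1:7  w2:7  w3:6  w4:5  w5:7  w6:7  w7:0 — peak 7.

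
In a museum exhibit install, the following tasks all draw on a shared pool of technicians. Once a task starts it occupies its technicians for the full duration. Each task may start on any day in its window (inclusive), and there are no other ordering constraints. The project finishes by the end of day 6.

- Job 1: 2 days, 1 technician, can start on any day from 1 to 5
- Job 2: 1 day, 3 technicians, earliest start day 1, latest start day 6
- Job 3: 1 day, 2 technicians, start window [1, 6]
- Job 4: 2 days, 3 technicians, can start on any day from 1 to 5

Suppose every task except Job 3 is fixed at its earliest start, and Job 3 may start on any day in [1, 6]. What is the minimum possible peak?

Job 3@1: d1:9  d2:4  d3:0  d4:0  d5:0  d6:0 → peak 9
Job 3@2: d1:7  d2:6  d3:0  d4:0  d5:0  d6:0 → peak 7
Job 3@3: d1:7  d2:4  d3:2  d4:0  d5:0  d6:0 → peak 7
Job 3@4: d1:7  d2:4  d3:0  d4:2  d5:0  d6:0 → peak 7
Job 3@5: d1:7  d2:4  d3:0  d4:0  d5:2  d6:0 → peak 7
Job 3@6: d1:7  d2:4  d3:0  d4:0  d5:0  d6:2 → peak 7
Best is Job 3@2, peak 7.

7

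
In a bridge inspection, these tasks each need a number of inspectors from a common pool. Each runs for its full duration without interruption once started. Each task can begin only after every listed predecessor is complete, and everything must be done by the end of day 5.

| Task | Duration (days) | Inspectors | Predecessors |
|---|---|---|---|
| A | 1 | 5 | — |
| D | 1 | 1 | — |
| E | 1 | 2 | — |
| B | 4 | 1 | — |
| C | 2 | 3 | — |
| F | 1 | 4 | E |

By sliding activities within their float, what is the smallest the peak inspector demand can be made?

Early-start (A@1, D@1, E@1, B@1, C@1, F@2) gives peak 12: d1:12  d2:8  d3:1  d4:1  d5:0.
Shift D→2, E→2, B→2, C→3, F→5.
Schedule A@1, D@2, E@2, B@2, C@3, F@5: d1:5  d2:4  d3:4  d4:4  d5:5 — peak 5.
Total inspector-days = 22 over 5 days ⇒ peak ≥ ⌈22/5⌉ = 5, so 5 is optimal.

5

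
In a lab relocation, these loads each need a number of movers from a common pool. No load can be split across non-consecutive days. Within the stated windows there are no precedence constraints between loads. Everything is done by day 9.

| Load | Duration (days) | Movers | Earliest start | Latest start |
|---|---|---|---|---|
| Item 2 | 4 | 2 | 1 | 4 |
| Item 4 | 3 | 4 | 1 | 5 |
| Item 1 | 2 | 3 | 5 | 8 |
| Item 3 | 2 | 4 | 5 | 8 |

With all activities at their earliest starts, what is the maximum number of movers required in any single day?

Early-start schedule: Item 2@1, Item 4@1, Item 1@5, Item 3@5.
Load per day: day 1: 6, day 2: 6, day 3: 6, day 4: 2, day 5: 7, day 6: 7, day 7: 0, day 8: 0, day 9: 0.
Peak is 7.

7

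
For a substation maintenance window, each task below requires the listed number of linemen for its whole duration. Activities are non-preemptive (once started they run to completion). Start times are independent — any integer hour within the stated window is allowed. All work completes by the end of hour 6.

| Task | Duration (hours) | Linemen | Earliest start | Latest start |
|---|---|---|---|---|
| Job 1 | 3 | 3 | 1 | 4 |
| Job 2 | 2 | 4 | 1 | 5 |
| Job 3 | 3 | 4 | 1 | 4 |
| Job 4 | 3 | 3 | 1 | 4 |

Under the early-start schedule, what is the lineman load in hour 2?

14

At early start, hour 2 has: Job 1, Job 2, Job 3, Job 4.
Demand: 3 + 4 + 4 + 3 = 14.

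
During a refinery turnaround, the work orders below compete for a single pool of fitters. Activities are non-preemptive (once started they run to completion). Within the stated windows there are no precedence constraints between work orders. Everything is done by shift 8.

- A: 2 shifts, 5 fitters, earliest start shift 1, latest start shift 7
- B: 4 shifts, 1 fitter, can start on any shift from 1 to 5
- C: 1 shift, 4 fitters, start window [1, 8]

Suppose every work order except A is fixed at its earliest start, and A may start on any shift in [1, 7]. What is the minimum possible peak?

5

A@1: s1:10  s2:6  s3:1  s4:1  s5:0  s6:0  s7:0  s8:0 → peak 10
A@2: s1:5  s2:6  s3:6  s4:1  s5:0  s6:0  s7:0  s8:0 → peak 6
A@3: s1:5  s2:1  s3:6  s4:6  s5:0  s6:0  s7:0  s8:0 → peak 6
A@4: s1:5  s2:1  s3:1  s4:6  s5:5  s6:0  s7:0  s8:0 → peak 6
A@5: s1:5  s2:1  s3:1  s4:1  s5:5  s6:5  s7:0  s8:0 → peak 5
A@6: s1:5  s2:1  s3:1  s4:1  s5:0  s6:5  s7:5  s8:0 → peak 5
A@7: s1:5  s2:1  s3:1  s4:1  s5:0  s6:0  s7:5  s8:5 → peak 5
Best is A@5, peak 5.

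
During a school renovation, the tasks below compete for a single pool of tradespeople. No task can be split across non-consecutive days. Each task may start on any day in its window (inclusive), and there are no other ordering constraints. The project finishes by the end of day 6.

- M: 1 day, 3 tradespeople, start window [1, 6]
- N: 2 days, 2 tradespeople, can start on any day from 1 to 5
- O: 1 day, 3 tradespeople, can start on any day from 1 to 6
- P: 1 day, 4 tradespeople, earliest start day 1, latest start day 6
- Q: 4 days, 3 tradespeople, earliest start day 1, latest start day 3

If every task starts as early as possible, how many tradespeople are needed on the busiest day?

15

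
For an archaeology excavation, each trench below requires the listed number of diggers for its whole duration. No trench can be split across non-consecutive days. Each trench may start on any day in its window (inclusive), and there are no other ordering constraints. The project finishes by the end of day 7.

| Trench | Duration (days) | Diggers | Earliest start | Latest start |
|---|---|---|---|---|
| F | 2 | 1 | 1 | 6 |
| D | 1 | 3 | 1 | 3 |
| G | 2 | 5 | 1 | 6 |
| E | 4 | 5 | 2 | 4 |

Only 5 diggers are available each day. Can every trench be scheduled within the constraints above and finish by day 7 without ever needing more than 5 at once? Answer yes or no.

The minimum achievable peak is 6; 5 < 6, so no feasible schedule stays within the cap.

no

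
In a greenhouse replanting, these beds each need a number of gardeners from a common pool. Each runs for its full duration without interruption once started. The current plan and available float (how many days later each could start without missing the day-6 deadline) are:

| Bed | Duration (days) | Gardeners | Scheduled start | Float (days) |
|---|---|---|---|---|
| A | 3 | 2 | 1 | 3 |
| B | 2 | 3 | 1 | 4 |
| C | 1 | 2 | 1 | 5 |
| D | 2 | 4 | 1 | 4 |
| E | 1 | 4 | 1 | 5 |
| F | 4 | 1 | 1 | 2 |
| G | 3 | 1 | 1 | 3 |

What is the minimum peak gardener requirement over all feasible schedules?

6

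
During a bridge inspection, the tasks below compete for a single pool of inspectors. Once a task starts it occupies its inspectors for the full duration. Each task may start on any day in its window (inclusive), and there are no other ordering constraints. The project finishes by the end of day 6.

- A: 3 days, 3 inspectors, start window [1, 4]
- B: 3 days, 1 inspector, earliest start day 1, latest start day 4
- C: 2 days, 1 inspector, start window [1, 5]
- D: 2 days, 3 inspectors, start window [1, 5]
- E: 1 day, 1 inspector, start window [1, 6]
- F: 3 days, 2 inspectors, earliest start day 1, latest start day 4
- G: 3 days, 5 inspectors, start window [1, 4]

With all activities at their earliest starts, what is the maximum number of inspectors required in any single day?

Early-start schedule: A@1, B@1, C@1, D@1, E@1, F@1, G@1.
Load per day: day 1: 16, day 2: 15, day 3: 11, day 4: 0, day 5: 0, day 6: 0.
Peak is 16.

16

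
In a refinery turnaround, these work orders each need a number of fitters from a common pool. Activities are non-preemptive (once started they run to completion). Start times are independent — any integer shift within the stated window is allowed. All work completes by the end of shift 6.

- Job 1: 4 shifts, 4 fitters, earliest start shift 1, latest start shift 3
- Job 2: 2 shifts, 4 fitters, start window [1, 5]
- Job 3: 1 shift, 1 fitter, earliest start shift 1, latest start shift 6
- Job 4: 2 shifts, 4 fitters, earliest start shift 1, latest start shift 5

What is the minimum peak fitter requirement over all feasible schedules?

Early-start (Job 1@1, Job 2@1, Job 3@1, Job 4@1) gives peak 13: s1:13  s2:12  s3:4  s4:4  s5:0  s6:0.
Shift Job 3→3, Job 4→4.
Schedule Job 1@1, Job 2@1, Job 3@3, Job 4@4: s1:8  s2:8  s3:5  s4:8  s5:4  s6:0 — peak 8.

8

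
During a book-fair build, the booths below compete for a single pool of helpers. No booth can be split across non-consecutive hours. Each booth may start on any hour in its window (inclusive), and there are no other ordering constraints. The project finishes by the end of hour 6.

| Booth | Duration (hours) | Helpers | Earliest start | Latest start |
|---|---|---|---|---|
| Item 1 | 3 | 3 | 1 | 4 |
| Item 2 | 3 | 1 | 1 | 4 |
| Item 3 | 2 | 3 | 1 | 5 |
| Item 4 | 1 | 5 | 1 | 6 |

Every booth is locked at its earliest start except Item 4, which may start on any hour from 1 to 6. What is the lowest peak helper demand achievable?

7

Item 4@1: h1:12  h2:7  h3:4  h4:0  h5:0  h6:0 → peak 12
Item 4@2: h1:7  h2:12  h3:4  h4:0  h5:0  h6:0 → peak 12
Item 4@3: h1:7  h2:7  h3:9  h4:0  h5:0  h6:0 → peak 9
Item 4@4: h1:7  h2:7  h3:4  h4:5  h5:0  h6:0 → peak 7
Item 4@5: h1:7  h2:7  h3:4  h4:0  h5:5  h6:0 → peak 7
Item 4@6: h1:7  h2:7  h3:4  h4:0  h5:0  h6:5 → peak 7
Best is Item 4@4, peak 7.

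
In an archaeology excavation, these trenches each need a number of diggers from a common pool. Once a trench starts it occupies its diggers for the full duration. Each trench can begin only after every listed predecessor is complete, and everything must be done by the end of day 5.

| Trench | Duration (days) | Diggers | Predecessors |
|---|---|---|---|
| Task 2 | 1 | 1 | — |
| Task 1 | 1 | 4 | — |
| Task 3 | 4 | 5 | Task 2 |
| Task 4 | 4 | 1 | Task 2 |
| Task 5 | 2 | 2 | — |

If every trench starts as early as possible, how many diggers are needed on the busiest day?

8

Early-start schedule: Task 2@1, Task 1@1, Task 3@2, Task 4@2, Task 5@1.
Load per day: day 1: 7, day 2: 8, day 3: 6, day 4: 6, day 5: 6.
Peak is 8.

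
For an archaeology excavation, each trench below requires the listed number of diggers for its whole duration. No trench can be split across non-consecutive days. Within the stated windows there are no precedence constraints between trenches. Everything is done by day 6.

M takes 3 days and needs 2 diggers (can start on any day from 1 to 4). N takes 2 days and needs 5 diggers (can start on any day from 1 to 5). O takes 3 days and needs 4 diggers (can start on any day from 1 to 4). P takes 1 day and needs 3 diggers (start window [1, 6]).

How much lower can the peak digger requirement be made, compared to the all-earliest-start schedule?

8

Early-start peak: d1:14  d2:11  d3:6  d4:0  d5:0  d6:0 ⇒ 14.
Leveled (M@1, N@4, O@1, P@6): d1:6  d2:6  d3:6  d4:5  d5:5  d6:3 ⇒ 6.
Reduction 14 − 6 = 8.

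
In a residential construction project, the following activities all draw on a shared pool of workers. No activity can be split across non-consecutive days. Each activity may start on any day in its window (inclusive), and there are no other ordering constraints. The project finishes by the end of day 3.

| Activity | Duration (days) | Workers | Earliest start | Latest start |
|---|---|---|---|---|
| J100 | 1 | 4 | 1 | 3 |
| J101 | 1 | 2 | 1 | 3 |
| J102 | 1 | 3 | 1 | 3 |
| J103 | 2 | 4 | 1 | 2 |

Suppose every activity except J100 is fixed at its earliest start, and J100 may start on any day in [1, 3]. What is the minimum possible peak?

J100@1: d1:13  d2:4  d3:0 → peak 13
J100@2: d1:9  d2:8  d3:0 → peak 9
J100@3: d1:9  d2:4  d3:4 → peak 9
Best is J100@2, peak 9.

9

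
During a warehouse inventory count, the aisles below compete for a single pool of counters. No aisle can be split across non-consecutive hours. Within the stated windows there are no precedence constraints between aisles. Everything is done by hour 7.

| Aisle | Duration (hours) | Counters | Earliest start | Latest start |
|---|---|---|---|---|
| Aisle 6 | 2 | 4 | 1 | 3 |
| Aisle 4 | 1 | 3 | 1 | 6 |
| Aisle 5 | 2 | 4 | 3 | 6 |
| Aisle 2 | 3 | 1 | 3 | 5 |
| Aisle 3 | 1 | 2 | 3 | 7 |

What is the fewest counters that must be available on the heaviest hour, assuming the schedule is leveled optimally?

4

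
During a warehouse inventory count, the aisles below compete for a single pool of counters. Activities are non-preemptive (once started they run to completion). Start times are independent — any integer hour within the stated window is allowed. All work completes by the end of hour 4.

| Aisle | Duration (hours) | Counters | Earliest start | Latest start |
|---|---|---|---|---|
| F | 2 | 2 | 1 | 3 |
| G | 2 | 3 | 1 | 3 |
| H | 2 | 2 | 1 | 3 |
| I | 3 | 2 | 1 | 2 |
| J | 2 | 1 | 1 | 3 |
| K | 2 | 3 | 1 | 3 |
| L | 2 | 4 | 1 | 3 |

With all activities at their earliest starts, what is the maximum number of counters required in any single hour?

17

Early-start schedule: F@1, G@1, H@1, I@1, J@1, K@1, L@1.
Load per hour: hour 1: 17, hour 2: 17, hour 3: 2, hour 4: 0.
Peak is 17.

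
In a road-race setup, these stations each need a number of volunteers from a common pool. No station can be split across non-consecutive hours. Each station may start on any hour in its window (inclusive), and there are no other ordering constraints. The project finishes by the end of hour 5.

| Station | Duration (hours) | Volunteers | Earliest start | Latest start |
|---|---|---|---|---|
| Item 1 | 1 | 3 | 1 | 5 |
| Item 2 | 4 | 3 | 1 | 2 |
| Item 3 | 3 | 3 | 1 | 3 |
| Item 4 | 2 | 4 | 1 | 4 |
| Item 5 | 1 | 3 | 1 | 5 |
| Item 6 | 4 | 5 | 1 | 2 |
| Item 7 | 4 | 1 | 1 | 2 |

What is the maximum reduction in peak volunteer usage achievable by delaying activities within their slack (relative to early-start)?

Early-start peak: h1:22  h2:16  h3:12  h4:9  h5:0 ⇒ 22.
Leveled (Item 1@1, Item 2@1, Item 3@1, Item 4@4, Item 5@1, Item 6@2, Item 7@1): h1:13  h2:12  h3:12  h4:13  h5:9 ⇒ 13.
Reduction 22 − 13 = 9.

9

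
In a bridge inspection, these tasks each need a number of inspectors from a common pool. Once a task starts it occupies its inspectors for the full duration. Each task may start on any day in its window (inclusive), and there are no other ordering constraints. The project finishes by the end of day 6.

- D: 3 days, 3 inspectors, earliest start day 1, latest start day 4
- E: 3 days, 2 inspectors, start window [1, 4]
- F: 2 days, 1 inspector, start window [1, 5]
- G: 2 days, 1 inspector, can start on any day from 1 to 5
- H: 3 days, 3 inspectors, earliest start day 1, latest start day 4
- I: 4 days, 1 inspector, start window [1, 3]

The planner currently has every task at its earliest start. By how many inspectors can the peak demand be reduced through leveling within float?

Early-start peak: d1:11  d2:11  d3:9  d4:1  d5:0  d6:0 ⇒ 11.
Leveled (D@1, E@1, F@1, G@4, H@4, I@3): d1:6  d2:6  d3:6  d4:5  d5:5  d6:4 ⇒ 6.
Reduction 11 − 6 = 5.

5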